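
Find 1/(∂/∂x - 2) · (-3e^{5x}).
- e^{5 x}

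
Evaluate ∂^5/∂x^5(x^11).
55440 x^{6}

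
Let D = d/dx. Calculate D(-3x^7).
- 21 x^{6}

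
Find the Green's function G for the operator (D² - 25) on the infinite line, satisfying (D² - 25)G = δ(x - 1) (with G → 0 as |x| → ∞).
-\frac{e^{-5|x - 1|}}{10}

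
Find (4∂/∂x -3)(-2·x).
6 x - 8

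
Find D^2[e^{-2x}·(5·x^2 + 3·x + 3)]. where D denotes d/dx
2 \left(10 x^{2} - 14 x + 5\right) e^{- 2 x}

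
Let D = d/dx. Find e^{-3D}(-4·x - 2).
10 - 4 x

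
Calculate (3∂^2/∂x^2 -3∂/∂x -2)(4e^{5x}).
232 e^{5 x}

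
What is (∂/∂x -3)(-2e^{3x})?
0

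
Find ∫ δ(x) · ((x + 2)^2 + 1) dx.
5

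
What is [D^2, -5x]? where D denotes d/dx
-10D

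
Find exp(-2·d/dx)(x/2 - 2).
\frac{x}{2} - 3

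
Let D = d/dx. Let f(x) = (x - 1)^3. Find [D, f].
3 \left(x - 1\right)^{2}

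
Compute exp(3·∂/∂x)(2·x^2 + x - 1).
2 x^{2} + 13 x + 20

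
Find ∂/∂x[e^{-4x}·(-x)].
\left(4 x - 1\right) e^{- 4 x}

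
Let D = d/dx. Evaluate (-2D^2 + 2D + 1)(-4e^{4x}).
92 e^{4 x}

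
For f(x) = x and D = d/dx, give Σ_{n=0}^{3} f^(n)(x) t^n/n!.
t + x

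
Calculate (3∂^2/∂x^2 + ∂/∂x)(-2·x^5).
10 x^{3} \left(- x - 12\right)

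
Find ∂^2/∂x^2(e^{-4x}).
16 e^{- 4 x}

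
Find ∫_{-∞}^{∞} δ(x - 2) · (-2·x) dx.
-4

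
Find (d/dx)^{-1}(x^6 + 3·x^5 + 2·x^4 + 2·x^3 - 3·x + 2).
\frac{x^{7}}{7} + \frac{x^{6}}{2} + \frac{2 x^{5}}{5} + \frac{x^{4}}{2} - \frac{3 x^{2}}{2} + 2 x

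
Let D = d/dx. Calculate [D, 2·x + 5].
2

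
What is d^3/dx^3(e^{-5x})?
- 125 e^{- 5 x}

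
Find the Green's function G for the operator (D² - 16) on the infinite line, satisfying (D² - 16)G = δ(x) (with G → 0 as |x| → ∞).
-\frac{e^{-4|x|}}{8}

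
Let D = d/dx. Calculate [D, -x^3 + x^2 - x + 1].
- 3 x^{2} + 2 x - 1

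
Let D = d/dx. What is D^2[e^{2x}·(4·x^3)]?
8 x \left(2 x^{2} + 6 x + 3\right) e^{2 x}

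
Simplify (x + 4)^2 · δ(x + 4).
0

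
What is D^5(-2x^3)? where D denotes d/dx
0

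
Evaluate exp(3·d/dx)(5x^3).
5 x^{3} + 45 x^{2} + 135 x + 135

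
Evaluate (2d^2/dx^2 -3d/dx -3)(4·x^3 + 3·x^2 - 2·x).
- 12 x^{3} - 45 x^{2} + 36 x + 18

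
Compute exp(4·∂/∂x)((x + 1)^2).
x^{2} + 10 x + 25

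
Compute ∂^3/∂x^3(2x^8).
672 x^{5}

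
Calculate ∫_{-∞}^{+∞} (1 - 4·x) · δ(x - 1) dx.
-3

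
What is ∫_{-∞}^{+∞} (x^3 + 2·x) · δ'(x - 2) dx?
-14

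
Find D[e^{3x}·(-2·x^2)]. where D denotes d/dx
2 x \left(- 3 x - 2\right) e^{3 x}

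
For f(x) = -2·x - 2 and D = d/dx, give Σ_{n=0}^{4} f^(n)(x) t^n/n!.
- 2 t - 2 x - 2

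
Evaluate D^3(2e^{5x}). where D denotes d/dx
250 e^{5 x}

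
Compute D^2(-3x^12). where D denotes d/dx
- 396 x^{10}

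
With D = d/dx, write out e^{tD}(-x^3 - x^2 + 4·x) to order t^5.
- t^{3} - t^{2} \left(3 x + 1\right) - t \left(3 x^{2} + 2 x - 4\right) - x^{3} - x^{2} + 4 x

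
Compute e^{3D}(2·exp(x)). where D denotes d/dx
2 e^{x + 3}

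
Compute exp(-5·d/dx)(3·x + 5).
3 x - 10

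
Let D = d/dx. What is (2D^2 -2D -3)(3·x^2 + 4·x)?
- 9 x^{2} - 24 x + 4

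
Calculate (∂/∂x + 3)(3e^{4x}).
21 e^{4 x}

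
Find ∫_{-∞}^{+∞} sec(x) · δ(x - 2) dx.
\sec{\left(2 \right)}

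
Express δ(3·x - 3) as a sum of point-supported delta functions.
\frac{\delta(x - 1)}{3}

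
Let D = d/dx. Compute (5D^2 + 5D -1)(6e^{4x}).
594 e^{4 x}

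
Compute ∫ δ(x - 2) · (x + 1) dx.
3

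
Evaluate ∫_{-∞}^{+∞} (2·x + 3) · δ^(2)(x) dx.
0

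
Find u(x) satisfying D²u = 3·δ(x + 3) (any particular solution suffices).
\frac{3|x + 3|}{2}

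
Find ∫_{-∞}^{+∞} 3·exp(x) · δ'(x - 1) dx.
- 3 e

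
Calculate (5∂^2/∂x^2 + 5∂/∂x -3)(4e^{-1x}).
- 12 e^{- x}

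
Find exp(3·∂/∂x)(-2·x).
- 2 x - 6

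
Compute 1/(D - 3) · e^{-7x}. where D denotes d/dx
- \frac{e^{- 7 x}}{10}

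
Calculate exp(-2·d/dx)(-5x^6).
- 5 x^{6} + 60 x^{5} - 300 x^{4} + 800 x^{3} - 1200 x^{2} + 960 x - 320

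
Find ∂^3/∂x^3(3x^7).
630 x^{4}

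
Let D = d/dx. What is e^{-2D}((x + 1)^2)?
x^{2} - 2 x + 1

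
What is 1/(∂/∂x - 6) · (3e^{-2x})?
- \frac{3 e^{- 2 x}}{8}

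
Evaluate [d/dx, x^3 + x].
3 x^{2} + 1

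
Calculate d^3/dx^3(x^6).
120 x^{3}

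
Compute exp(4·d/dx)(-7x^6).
- 7 x^{6} - 168 x^{5} - 1680 x^{4} - 8960 x^{3} - 26880 x^{2} - 43008 x - 28672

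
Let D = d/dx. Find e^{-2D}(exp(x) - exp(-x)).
- e^{2 - x} + e^{x - 2}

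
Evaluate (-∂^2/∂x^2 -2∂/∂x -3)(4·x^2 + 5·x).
- 12 x^{2} - 31 x - 18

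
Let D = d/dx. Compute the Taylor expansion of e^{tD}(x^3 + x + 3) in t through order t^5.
t^{3} + 3 t^{2} x + t \left(3 x^{2} + 1\right) + x^{3} + x + 3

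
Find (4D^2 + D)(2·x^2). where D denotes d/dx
4 x + 16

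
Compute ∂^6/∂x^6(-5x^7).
- 25200 x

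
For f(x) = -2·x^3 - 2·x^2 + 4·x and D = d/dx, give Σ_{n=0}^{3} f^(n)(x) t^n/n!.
- 2 t^{3} - 2 t^{2} \left(3 x + 1\right) - 2 t \left(3 x^{2} + 2 x - 2\right) - 2 x^{3} - 2 x^{2} + 4 x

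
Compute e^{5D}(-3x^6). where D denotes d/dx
- 3 x^{6} - 90 x^{5} - 1125 x^{4} - 7500 x^{3} - 28125 x^{2} - 56250 x - 46875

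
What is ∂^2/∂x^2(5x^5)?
100 x^{3}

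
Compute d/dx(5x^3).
15 x^{2}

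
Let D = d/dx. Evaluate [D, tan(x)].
\frac{1}{\cos^{2}{\left(x \right)}}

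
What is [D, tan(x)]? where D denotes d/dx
\frac{1}{\cos^{2}{\left(x \right)}}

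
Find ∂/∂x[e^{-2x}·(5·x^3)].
x^{2} \left(15 - 10 x\right) e^{- 2 x}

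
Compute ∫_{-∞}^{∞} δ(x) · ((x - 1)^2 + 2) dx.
3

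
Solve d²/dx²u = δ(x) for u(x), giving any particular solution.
\frac{|x|}{2}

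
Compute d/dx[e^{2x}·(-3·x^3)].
x^{2} \left(- 6 x - 9\right) e^{2 x}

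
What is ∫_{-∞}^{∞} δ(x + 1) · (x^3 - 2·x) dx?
1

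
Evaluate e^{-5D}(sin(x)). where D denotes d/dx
\sin{\left(x - 5 \right)}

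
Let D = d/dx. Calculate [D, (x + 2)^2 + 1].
2 x + 4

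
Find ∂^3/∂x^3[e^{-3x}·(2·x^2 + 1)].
9 \left(- 6 x^{2} + 12 x - 7\right) e^{- 3 x}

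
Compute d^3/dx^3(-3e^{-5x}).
375 e^{- 5 x}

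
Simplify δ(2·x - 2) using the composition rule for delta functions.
\frac{\delta(x - 1)}{2}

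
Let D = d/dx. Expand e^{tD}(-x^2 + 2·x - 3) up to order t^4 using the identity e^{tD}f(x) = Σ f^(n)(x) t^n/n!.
- t^{2} - 2 t \left(x - 1\right) - x^{2} + 2 x - 3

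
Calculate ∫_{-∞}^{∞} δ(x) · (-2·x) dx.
0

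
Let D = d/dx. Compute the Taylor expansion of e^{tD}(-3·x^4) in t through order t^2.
3 x^{2} \left(- 6 t^{2} - 4 t x - x^{2}\right)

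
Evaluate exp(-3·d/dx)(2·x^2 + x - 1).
2 x^{2} - 11 x + 14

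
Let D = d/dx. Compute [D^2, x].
2D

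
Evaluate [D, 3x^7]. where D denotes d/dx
21 x^{6}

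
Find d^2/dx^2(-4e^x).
- 4 e^{x}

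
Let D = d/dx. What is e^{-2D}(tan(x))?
\tan{\left(x - 2 \right)}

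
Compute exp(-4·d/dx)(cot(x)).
\cot{\left(x - 4 \right)}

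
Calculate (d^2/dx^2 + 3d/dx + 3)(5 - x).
12 - 3 x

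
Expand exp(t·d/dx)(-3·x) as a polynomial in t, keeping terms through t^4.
- 3 t - 3 x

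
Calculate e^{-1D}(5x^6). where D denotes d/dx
5 x^{6} - 30 x^{5} + 75 x^{4} - 100 x^{3} + 75 x^{2} - 30 x + 5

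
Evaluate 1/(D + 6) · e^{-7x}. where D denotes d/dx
- e^{- 7 x}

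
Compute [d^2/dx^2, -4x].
-8\frac{d}{dx}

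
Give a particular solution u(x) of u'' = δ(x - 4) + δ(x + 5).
\frac{|x - 4|}{2} + \frac{|x + 5|}{2}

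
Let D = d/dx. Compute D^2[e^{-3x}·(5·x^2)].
5 \left(9 x^{2} - 12 x + 2\right) e^{- 3 x}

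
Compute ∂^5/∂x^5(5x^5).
600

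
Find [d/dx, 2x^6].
12 x^{5}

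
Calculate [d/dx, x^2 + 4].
2 x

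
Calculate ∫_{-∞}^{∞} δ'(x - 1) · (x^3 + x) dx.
-4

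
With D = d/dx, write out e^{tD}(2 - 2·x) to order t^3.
- 2 t - 2 x + 2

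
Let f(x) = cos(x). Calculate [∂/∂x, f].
- \sin{\left(x \right)}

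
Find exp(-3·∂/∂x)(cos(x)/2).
\frac{\cos{\left(x - 3 \right)}}{2}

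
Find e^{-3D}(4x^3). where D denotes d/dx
4 x^{3} - 36 x^{2} + 108 x - 108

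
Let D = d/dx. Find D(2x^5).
10 x^{4}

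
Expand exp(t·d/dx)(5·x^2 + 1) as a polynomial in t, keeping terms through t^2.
5 t^{2} + 10 t x + 5 x^{2} + 1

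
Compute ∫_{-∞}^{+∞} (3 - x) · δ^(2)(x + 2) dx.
0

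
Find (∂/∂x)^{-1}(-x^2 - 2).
- \frac{x^{3}}{3} - 2 x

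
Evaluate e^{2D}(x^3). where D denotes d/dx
x^{3} + 6 x^{2} + 12 x + 8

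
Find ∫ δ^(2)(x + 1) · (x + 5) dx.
0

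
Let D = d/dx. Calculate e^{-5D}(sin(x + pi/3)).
\sin{\left(x - 5 + \frac{\pi}{3} \right)}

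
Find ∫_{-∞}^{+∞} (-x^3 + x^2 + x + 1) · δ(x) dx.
1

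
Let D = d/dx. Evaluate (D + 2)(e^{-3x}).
- e^{- 3 x}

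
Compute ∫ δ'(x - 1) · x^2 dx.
-2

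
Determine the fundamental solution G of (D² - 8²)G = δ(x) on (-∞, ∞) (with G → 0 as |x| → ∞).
-\frac{e^{-8|x|}}{16}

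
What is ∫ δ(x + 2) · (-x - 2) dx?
0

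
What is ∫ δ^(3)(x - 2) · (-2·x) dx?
0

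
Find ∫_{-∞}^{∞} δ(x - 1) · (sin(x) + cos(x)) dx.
\cos{\left(1 \right)} + \sin{\left(1 \right)}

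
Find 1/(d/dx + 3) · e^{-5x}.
- \frac{e^{- 5 x}}{2}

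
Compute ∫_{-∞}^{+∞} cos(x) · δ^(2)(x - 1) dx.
- \cos{\left(1 \right)}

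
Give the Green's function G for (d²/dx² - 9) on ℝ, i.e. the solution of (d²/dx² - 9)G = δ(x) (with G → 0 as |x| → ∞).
-\frac{e^{-3|x|}}{6}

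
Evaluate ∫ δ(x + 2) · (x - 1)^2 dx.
9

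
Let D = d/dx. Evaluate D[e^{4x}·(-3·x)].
\left(- 12 x - 3\right) e^{4 x}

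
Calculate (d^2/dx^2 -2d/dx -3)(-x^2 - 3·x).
3 x^{2} + 13 x + 4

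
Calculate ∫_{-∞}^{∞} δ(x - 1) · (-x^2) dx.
-1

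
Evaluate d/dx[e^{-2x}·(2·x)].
2 \left(1 - 2 x\right) e^{- 2 x}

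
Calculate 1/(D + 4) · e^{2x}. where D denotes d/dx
\frac{e^{2 x}}{6}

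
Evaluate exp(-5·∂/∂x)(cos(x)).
\cos{\left(x - 5 \right)}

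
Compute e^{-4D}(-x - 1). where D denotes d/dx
3 - x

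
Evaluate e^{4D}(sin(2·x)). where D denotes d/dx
\sin{\left(2 x + 8 \right)}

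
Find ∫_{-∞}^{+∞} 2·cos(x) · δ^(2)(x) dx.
-2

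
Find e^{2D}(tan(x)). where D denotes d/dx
\tan{\left(x + 2 \right)}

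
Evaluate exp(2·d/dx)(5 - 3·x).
- 3 x - 1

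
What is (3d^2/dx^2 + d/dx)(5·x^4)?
20 x^{2} \left(x + 9\right)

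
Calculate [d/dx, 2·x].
2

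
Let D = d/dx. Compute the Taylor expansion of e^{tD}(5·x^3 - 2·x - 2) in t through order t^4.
5 t^{3} + 15 t^{2} x + t \left(15 x^{2} - 2\right) + 5 x^{3} - 2 x - 2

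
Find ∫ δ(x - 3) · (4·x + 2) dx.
14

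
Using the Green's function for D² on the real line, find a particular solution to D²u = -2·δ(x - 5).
-|x - 5|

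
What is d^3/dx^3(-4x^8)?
- 1344 x^{5}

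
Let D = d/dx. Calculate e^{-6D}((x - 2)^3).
x^{3} - 24 x^{2} + 192 x - 512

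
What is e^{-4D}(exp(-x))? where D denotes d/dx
e^{4 - x}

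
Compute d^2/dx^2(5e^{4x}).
80 e^{4 x}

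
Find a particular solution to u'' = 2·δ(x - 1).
|x - 1|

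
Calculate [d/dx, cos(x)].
- \sin{\left(x \right)}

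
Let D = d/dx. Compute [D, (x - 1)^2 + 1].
2 x - 2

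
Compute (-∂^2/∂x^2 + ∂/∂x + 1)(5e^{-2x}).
- 25 e^{- 2 x}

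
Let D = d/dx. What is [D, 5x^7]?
35 x^{6}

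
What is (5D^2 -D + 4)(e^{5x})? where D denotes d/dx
124 e^{5 x}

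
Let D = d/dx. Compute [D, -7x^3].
- 21 x^{2}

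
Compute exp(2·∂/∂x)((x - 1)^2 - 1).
x \left(x + 2\right)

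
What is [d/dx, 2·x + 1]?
2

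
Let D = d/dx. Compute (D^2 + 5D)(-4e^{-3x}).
24 e^{- 3 x}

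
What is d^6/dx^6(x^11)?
332640 x^{5}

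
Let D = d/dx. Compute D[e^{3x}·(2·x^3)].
6 x^{2} \left(x + 1\right) e^{3 x}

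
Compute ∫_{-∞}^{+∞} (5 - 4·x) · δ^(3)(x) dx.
0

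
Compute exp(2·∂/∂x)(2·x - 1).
2 x + 3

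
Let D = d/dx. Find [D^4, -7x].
-28D^{3}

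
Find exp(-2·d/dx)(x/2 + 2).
\frac{x}{2} + 1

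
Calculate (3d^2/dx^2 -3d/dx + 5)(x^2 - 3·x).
5 x^{2} - 21 x + 15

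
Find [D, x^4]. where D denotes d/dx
4 x^{3}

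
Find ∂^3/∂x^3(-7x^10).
- 5040 x^{7}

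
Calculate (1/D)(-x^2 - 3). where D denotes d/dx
- \frac{x^{3}}{3} - 3 x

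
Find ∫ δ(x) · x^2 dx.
0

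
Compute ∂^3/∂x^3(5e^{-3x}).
- 135 e^{- 3 x}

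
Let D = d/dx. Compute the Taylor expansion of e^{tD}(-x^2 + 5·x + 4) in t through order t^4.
- t^{2} - t \left(2 x - 5\right) - x^{2} + 5 x + 4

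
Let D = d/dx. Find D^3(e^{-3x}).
- 27 e^{- 3 x}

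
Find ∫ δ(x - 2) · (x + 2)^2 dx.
16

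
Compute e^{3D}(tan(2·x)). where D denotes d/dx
\tan{\left(2 x + 6 \right)}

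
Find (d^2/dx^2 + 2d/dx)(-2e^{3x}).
- 30 e^{3 x}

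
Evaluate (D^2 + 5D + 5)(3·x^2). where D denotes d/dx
15 x^{2} + 30 x + 6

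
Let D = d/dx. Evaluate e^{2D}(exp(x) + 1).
e^{x + 2} + 1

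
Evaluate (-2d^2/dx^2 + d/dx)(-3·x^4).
12 x^{2} \left(6 - x\right)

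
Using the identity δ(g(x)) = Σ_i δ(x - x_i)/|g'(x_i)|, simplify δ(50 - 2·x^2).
\frac{\delta(x - 5) + \delta(x + 5)}{20}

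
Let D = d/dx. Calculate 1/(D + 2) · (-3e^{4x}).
- \frac{e^{4 x}}{2}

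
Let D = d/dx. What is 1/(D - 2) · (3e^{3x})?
3 e^{3 x}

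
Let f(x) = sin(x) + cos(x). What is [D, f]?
- \sin{\left(x \right)} + \cos{\left(x \right)}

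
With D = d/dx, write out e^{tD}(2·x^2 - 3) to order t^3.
2 t^{2} + 4 t x + 2 x^{2} - 3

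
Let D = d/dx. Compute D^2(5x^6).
150 x^{4}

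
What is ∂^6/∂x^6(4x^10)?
604800 x^{4}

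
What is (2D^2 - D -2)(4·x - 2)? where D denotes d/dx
- 8 x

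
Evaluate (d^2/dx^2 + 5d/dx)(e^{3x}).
24 e^{3 x}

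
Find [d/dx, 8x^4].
32 x^{3}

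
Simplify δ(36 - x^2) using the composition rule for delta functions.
\frac{\delta(x - 6) + \delta(x + 6)}{12}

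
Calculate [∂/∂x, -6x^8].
- 48 x^{7}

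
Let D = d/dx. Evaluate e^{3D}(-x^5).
- x^{5} - 15 x^{4} - 90 x^{3} - 270 x^{2} - 405 x - 243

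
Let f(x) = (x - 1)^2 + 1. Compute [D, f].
2 x - 2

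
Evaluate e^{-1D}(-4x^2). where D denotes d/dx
- 4 x^{2} + 8 x - 4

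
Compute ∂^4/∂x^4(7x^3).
0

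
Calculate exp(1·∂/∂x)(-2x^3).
- 2 x^{3} - 6 x^{2} - 6 x - 2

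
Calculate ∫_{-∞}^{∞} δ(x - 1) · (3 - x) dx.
2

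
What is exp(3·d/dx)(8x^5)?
8 x^{5} + 120 x^{4} + 720 x^{3} + 2160 x^{2} + 3240 x + 1944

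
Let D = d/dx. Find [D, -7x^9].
- 63 x^{8}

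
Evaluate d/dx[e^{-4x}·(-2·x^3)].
x^{2} \left(8 x - 6\right) e^{- 4 x}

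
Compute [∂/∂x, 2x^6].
12 x^{5}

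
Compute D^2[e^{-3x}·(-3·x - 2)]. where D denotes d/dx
- 27 x e^{- 3 x}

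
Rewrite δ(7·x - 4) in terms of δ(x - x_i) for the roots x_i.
\frac{\delta(x - 4/7)}{7}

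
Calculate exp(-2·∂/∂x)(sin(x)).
\sin{\left(x - 2 \right)}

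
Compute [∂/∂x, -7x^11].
- 77 x^{10}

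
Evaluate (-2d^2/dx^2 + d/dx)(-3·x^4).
12 x^{2} \left(6 - x\right)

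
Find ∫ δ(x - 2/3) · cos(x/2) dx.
\cos{\left(\frac{1}{3} \right)}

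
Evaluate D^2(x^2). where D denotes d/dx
2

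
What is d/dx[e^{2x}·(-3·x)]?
\left(- 6 x - 3\right) e^{2 x}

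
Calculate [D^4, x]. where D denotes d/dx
4D^{3}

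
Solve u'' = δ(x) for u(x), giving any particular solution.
\frac{|x|}{2}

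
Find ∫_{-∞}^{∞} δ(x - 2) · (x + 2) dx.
4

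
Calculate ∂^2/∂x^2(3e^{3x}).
27 e^{3 x}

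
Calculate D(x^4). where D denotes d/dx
4 x^{3}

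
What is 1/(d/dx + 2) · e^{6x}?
\frac{e^{6 x}}{8}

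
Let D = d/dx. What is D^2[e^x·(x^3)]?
x \left(x^{2} + 6 x + 6\right) e^{x}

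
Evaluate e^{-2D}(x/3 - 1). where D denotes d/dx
\frac{x}{3} - \frac{5}{3}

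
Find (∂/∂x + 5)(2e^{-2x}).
6 e^{- 2 x}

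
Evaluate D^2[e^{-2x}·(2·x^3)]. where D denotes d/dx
4 x \left(2 x^{2} - 6 x + 3\right) e^{- 2 x}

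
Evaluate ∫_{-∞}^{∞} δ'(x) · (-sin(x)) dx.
1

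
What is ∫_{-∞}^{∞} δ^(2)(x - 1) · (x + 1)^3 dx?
12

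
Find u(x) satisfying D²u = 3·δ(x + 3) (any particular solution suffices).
\frac{3|x + 3|}{2}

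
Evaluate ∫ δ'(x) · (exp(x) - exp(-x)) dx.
-2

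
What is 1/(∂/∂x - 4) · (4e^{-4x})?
- \frac{e^{- 4 x}}{2}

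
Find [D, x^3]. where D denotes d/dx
3 x^{2}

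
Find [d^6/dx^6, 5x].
30\frac{d^{5}}{dx^{5}}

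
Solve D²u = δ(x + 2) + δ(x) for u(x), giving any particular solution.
\frac{|x + 2|}{2} + \frac{|x|}{2}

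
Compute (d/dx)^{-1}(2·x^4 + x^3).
\frac{2 x^{5}}{5} + \frac{x^{4}}{4}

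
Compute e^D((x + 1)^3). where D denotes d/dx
x^{3} + 6 x^{2} + 12 x + 8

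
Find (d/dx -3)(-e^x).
2 e^{x}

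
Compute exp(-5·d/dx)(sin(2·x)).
\sin{\left(2 x - 10 \right)}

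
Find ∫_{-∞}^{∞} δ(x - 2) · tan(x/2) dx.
\tan{\left(1 \right)}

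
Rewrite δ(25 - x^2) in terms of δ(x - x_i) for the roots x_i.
\frac{\delta(x - 5) + \delta(x + 5)}{10}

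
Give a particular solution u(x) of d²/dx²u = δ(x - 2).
\frac{|x - 2|}{2}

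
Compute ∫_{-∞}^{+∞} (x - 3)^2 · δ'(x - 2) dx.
2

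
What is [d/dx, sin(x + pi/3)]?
\cos{\left(x + \frac{\pi}{3} \right)}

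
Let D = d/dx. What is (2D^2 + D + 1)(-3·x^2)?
- 3 x^{2} - 6 x - 12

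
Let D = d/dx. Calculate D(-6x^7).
- 42 x^{6}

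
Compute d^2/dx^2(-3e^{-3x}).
- 27 e^{- 3 x}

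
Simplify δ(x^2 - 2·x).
\frac{\delta(x - 2) + \delta(x)}{2}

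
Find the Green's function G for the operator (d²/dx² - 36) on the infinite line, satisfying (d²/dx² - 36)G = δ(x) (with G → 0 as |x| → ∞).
-\frac{e^{-6|x|}}{12}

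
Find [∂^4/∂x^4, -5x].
-20\frac{d^{3}}{dx^{3}}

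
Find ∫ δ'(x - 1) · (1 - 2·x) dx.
2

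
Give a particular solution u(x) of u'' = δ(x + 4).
\frac{|x + 4|}{2}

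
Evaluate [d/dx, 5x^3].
15 x^{2}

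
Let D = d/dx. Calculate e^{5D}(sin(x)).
\sin{\left(x + 5 \right)}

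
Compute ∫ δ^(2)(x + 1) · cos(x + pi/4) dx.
- \sin{\left(\frac{\pi}{4} + 1 \right)}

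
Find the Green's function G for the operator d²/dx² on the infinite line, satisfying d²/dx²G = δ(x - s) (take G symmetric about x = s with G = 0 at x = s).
\frac{|x - s|}{2}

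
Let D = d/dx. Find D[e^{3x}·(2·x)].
\left(6 x + 2\right) e^{3 x}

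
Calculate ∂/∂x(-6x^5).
- 30 x^{4}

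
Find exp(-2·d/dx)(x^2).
x^{2} - 4 x + 4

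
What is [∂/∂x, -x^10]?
- 10 x^{9}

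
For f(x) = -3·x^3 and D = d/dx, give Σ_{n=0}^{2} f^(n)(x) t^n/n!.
3 x \left(- 3 t^{2} - 3 t x - x^{2}\right)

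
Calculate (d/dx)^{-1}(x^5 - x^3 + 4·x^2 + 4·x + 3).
\frac{x^{6}}{6} - \frac{x^{4}}{4} + \frac{4 x^{3}}{3} + 2 x^{2} + 3 x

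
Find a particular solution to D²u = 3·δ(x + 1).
\frac{3|x + 1|}{2}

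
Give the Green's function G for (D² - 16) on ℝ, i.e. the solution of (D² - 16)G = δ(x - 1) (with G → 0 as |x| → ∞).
-\frac{e^{-4|x - 1|}}{8}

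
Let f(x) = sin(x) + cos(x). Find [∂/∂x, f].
- \sin{\left(x \right)} + \cos{\left(x \right)}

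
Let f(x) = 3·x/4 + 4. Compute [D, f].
\frac{3}{4}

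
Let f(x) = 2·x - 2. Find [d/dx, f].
2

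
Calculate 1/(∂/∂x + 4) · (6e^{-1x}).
2 e^{- x}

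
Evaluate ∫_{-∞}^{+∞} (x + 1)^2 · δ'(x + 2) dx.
2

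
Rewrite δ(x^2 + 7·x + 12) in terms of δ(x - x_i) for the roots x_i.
\frac{\delta(x + 3) + \delta(x + 4)}{1}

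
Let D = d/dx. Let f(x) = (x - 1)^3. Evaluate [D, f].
3 \left(x - 1\right)^{2}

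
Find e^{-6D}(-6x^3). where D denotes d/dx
- 6 x^{3} + 108 x^{2} - 648 x + 1296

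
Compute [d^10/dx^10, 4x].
40\frac{d^{9}}{dx^{9}}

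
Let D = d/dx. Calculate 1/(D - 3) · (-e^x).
\frac{e^{x}}{2}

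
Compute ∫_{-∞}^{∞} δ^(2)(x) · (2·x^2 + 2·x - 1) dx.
4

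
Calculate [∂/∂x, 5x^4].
20 x^{3}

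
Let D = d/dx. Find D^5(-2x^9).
- 30240 x^{4}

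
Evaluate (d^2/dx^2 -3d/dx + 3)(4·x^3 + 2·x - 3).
12 x^{3} - 36 x^{2} + 30 x - 15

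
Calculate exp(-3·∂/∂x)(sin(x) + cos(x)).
\sqrt{2} \cos{\left(- x + \frac{\pi}{4} + 3 \right)}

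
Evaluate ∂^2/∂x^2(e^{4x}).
16 e^{4 x}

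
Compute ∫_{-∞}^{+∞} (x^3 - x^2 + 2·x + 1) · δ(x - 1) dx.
3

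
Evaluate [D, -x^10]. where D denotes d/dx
- 10 x^{9}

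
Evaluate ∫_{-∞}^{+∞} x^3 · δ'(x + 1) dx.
-3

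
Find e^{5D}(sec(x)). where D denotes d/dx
\sec{\left(x + 5 \right)}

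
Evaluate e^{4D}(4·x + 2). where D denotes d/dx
4 x + 18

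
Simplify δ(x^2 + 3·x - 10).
\frac{\delta(x - 2) + \delta(x + 5)}{7}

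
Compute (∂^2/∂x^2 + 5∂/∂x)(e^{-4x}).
- 4 e^{- 4 x}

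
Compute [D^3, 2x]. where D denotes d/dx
6D^{2}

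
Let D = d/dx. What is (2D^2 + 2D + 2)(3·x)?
6 x + 6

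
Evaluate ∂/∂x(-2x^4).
- 8 x^{3}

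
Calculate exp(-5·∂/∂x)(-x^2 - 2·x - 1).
- x^{2} + 8 x - 16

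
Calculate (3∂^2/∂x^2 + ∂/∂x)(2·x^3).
6 x \left(x + 6\right)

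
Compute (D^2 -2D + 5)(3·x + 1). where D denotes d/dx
15 x - 1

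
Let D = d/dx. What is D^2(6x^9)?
432 x^{7}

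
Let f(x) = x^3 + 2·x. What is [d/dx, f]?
3 x^{2} + 2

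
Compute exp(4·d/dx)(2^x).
2^{x + 4}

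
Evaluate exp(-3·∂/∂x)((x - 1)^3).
x^{3} - 12 x^{2} + 48 x - 64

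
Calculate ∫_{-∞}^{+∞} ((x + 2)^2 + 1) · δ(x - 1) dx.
10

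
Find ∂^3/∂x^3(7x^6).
840 x^{3}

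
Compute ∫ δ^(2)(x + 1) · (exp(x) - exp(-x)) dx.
- 2 \sinh{\left(1 \right)}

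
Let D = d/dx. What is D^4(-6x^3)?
0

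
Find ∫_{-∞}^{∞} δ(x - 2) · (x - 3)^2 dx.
1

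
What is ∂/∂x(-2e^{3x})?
- 6 e^{3 x}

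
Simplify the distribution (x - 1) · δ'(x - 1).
-\delta(x - 1)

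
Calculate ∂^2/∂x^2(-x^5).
- 20 x^{3}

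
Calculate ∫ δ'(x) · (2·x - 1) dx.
-2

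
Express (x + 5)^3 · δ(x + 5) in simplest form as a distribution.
0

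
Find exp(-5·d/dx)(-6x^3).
- 6 x^{3} + 90 x^{2} - 450 x + 750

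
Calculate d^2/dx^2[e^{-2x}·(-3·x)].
12 \left(1 - x\right) e^{- 2 x}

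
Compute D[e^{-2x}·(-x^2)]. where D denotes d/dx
2 x \left(x - 1\right) e^{- 2 x}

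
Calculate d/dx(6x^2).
12 x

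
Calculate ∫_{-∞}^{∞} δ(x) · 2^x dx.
1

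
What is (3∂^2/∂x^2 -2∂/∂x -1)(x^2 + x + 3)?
- x^{2} - 5 x + 1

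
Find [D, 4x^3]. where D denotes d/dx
12 x^{2}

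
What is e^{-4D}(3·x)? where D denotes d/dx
3 x - 12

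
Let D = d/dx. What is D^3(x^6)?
120 x^{3}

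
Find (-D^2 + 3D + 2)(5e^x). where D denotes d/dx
20 e^{x}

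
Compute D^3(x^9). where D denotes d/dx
504 x^{6}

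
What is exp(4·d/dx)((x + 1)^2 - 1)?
x^{2} + 10 x + 24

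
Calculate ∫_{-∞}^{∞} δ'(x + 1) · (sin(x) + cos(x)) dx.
- \sin{\left(1 \right)} - \cos{\left(1 \right)}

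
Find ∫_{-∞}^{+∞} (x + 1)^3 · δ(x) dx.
1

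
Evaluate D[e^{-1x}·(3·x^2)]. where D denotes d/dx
3 x \left(2 - x\right) e^{- x}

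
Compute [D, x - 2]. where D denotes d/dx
1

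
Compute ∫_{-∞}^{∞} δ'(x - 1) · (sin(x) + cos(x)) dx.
- \cos{\left(1 \right)} + \sin{\left(1 \right)}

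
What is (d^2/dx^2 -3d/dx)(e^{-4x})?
28 e^{- 4 x}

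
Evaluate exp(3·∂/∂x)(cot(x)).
\cot{\left(x + 3 \right)}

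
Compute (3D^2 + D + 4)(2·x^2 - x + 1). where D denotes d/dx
8 x^{2} + 15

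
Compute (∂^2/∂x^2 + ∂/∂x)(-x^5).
5 x^{3} \left(- x - 4\right)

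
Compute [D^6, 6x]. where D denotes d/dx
36D^{5}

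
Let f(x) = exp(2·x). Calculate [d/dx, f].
2 e^{2 x}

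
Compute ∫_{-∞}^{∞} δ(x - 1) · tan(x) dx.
\tan{\left(1 \right)}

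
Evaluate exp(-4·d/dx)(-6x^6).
- 6 x^{6} + 144 x^{5} - 1440 x^{4} + 7680 x^{3} - 23040 x^{2} + 36864 x - 24576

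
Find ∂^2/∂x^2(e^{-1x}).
e^{- x}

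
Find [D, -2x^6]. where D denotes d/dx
- 12 x^{5}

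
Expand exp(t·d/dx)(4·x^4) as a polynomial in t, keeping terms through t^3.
4 x \left(4 t^{3} + 6 t^{2} x + 4 t x^{2} + x^{3}\right)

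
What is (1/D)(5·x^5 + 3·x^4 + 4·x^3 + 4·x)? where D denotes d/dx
\frac{5 x^{6}}{6} + \frac{3 x^{5}}{5} + x^{4} + 2 x^{2}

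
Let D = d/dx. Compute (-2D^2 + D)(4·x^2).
8 x - 16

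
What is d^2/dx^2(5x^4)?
60 x^{2}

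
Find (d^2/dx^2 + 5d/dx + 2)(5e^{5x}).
260 e^{5 x}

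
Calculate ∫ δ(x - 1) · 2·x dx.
2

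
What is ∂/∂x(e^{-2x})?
- 2 e^{- 2 x}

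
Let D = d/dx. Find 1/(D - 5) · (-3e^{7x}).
- \frac{3 e^{7 x}}{2}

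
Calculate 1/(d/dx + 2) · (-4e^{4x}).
- \frac{2 e^{4 x}}{3}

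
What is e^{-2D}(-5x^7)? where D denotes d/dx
- 5 x^{7} + 70 x^{6} - 420 x^{5} + 1400 x^{4} - 2800 x^{3} + 3360 x^{2} - 2240 x + 640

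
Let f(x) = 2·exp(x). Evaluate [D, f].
2 e^{x}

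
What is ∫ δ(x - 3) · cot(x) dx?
\cot{\left(3 \right)}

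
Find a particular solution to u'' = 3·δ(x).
\frac{3|x|}{2}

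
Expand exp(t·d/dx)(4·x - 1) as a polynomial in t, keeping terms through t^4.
4 t + 4 x - 1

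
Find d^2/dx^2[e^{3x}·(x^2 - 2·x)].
\left(9 x^{2} - 6 x - 10\right) e^{3 x}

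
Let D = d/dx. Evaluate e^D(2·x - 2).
2 x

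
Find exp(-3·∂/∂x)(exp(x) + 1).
e^{x - 3} + 1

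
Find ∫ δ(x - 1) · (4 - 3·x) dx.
1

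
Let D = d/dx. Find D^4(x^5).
120 x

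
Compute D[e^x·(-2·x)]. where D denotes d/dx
2 \left(- x - 1\right) e^{x}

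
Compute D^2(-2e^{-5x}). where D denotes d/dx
- 50 e^{- 5 x}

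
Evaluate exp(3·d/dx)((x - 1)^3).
x^{3} + 6 x^{2} + 12 x + 8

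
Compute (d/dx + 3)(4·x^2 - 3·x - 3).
12 x^{2} - x - 12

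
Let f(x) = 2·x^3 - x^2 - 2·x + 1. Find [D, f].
6 x^{2} - 2 x - 2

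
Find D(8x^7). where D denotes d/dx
56 x^{6}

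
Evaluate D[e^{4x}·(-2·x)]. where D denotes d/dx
\left(- 8 x - 2\right) e^{4 x}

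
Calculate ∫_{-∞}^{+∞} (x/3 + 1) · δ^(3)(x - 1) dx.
0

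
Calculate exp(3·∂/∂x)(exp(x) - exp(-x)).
2 \sinh{\left(x + 3 \right)}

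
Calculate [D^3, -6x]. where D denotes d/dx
-18D^{2}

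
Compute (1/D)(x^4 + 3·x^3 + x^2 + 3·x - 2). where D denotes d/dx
\frac{x^{5}}{5} + \frac{3 x^{4}}{4} + \frac{x^{3}}{3} + \frac{3 x^{2}}{2} - 2 x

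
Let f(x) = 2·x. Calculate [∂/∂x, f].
2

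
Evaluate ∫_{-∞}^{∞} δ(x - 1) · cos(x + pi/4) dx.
\cos{\left(\frac{\pi}{4} + 1 \right)}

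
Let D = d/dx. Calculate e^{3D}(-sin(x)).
- \sin{\left(x + 3 \right)}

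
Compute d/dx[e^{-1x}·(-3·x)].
3 \left(x - 1\right) e^{- x}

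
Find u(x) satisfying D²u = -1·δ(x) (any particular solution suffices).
-\frac{|x|}{2}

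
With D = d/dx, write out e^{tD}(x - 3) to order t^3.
t + x - 3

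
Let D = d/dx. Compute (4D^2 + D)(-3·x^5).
15 x^{3} \left(- x - 16\right)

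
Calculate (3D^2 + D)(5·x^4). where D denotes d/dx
20 x^{2} \left(x + 9\right)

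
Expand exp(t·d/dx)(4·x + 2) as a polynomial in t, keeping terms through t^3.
4 t + 4 x + 2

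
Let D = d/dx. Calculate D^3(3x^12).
3960 x^{9}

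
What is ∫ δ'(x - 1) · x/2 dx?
- \frac{1}{2}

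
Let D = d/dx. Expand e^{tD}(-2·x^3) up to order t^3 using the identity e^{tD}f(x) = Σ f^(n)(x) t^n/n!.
- 2 t^{3} - 6 t^{2} x - 6 t x^{2} - 2 x^{3}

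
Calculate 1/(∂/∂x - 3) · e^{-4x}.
- \frac{e^{- 4 x}}{7}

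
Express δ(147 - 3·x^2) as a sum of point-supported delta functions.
\frac{\delta(x - 7) + \delta(x + 7)}{42}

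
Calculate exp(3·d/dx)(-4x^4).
- 4 x^{4} - 48 x^{3} - 216 x^{2} - 432 x - 324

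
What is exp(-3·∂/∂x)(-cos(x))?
- \cos{\left(x - 3 \right)}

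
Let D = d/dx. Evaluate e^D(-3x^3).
- 3 x^{3} - 9 x^{2} - 9 x - 3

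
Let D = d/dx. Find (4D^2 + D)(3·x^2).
6 x + 24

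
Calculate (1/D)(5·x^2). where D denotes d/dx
\frac{5 x^{3}}{3}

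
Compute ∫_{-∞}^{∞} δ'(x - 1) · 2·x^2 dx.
-4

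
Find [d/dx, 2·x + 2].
2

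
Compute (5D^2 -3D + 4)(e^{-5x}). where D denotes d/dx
144 e^{- 5 x}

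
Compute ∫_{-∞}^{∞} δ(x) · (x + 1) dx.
1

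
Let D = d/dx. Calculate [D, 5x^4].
20 x^{3}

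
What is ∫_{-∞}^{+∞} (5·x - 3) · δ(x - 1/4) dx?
- \frac{7}{4}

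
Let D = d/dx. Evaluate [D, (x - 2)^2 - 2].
2 x - 4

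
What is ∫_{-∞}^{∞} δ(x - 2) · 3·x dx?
6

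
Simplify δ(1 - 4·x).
\frac{\delta(x - 1/4)}{4}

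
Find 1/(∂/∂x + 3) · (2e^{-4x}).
- 2 e^{- 4 x}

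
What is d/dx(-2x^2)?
- 4 x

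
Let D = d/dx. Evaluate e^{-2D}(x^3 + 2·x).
x^{3} - 6 x^{2} + 14 x - 12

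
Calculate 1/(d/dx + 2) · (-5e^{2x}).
- \frac{5 e^{2 x}}{4}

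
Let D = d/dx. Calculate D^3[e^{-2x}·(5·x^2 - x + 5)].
8 \left(- 5 x^{2} + 16 x - 14\right) e^{- 2 x}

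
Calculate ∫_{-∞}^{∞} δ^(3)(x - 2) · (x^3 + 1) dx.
-6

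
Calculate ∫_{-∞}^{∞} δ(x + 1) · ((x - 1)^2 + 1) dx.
5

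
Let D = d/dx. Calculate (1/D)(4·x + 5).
2 x^{2} + 5 x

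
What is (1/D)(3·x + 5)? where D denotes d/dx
\frac{3 x^{2}}{2} + 5 x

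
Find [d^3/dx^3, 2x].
6\frac{d^{2}}{dx^{2}}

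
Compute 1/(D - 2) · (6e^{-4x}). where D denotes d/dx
- e^{- 4 x}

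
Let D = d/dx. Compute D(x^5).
5 x^{4}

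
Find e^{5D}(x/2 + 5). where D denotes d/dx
\frac{x}{2} + \frac{15}{2}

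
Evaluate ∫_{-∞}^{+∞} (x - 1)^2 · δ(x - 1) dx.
0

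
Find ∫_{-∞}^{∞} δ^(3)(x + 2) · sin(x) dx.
\cos{\left(2 \right)}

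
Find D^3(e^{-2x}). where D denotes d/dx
- 8 e^{- 2 x}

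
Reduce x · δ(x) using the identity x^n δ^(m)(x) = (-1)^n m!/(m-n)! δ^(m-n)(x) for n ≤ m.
0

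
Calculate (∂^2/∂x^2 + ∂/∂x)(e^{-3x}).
6 e^{- 3 x}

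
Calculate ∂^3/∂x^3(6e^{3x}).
162 e^{3 x}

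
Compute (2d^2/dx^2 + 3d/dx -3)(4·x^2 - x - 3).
- 12 x^{2} + 27 x + 22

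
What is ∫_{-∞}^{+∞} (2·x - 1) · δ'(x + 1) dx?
-2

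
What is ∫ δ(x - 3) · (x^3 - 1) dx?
26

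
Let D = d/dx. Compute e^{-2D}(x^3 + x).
x^{3} - 6 x^{2} + 13 x - 10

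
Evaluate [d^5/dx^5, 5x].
25\frac{d^{4}}{dx^{4}}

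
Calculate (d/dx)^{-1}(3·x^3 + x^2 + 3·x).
\frac{3 x^{4}}{4} + \frac{x^{3}}{3} + \frac{3 x^{2}}{2}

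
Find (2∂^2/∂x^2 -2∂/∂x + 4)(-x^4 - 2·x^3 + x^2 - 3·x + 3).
- 4 x^{4} - 8 x^{2} - 40 x + 22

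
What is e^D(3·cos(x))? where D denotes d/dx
3 \cos{\left(x + 1 \right)}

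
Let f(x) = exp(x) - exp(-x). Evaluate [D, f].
2 \cosh{\left(x \right)}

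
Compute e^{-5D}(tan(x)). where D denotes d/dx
\tan{\left(x - 5 \right)}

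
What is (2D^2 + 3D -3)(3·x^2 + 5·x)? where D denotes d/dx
- 9 x^{2} + 3 x + 27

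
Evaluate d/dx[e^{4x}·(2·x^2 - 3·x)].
\left(8 x^{2} - 8 x - 3\right) e^{4 x}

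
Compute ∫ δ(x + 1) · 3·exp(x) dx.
\frac{3}{e}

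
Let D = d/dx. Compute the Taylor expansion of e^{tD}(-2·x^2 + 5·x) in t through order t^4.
- 2 t^{2} - t \left(4 x - 5\right) - 2 x^{2} + 5 x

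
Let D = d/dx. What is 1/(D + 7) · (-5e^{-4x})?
- \frac{5 e^{- 4 x}}{3}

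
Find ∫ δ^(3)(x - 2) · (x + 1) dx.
0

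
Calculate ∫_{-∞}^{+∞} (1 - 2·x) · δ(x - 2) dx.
-3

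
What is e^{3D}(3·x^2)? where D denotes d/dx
3 x^{2} + 18 x + 27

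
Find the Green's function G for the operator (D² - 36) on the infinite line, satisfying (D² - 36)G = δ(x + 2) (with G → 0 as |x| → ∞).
-\frac{e^{-6|x + 2|}}{12}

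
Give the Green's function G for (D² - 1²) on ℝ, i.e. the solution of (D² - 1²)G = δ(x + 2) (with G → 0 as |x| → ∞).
-\frac{e^{-|x + 2|}}{2}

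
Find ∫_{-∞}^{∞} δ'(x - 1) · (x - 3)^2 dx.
4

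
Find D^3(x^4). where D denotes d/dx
24 x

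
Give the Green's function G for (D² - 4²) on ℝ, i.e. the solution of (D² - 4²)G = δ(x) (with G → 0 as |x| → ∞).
-\frac{e^{-4|x|}}{8}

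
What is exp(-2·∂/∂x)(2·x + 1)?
2 x - 3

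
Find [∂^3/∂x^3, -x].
-3\frac{d^{2}}{dx^{2}}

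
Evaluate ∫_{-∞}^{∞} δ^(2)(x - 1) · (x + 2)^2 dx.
2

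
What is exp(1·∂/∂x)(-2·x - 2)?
- 2 x - 4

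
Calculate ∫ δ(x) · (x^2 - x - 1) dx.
-1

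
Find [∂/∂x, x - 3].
1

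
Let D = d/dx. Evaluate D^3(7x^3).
42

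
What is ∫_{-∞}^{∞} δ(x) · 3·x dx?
0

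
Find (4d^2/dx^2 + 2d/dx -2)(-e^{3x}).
- 40 e^{3 x}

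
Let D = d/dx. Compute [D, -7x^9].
- 63 x^{8}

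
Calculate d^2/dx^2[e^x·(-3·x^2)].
3 \left(- x^{2} - 4 x - 2\right) e^{x}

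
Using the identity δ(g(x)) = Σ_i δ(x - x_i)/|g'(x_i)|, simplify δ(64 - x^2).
\frac{\delta(x - 8) + \delta(x + 8)}{16}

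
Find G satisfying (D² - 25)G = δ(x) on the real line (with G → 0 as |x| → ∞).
-\frac{e^{-5|x|}}{10}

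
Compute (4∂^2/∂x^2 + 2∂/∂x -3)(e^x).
3 e^{x}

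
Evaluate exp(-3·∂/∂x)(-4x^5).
- 4 x^{5} + 60 x^{4} - 360 x^{3} + 1080 x^{2} - 1620 x + 972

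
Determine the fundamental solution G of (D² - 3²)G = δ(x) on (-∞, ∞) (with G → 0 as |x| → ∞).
-\frac{e^{-3|x|}}{6}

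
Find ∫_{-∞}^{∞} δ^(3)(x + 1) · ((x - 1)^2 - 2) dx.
0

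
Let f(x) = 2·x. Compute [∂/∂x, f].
2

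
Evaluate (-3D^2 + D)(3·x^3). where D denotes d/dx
9 x \left(x - 6\right)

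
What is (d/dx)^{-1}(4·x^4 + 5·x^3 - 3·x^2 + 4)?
\frac{4 x^{5}}{5} + \frac{5 x^{4}}{4} - x^{3} + 4 x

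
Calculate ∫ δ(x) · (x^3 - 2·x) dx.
0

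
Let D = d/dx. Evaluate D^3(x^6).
120 x^{3}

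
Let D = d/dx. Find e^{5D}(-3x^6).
- 3 x^{6} - 90 x^{5} - 1125 x^{4} - 7500 x^{3} - 28125 x^{2} - 56250 x - 46875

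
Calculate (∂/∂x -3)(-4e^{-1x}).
16 e^{- x}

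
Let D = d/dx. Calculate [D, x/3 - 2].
\frac{1}{3}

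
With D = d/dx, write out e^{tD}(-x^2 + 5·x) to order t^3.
- t^{2} - t \left(2 x - 5\right) - x^{2} + 5 x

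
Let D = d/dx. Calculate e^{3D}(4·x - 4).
4 x + 8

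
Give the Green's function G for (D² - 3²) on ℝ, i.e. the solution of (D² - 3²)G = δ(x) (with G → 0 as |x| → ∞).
-\frac{e^{-3|x|}}{6}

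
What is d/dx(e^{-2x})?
- 2 e^{- 2 x}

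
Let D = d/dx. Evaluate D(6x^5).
30 x^{4}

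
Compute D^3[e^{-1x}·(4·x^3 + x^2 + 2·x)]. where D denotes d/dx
\left(- 4 x^{3} + 35 x^{2} - 68 x + 24\right) e^{- x}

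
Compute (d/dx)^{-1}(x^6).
\frac{x^{7}}{7}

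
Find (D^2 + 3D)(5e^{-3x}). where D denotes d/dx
0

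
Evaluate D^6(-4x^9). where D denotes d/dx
- 241920 x^{3}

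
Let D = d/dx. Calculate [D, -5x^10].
- 50 x^{9}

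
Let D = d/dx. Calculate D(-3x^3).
- 9 x^{2}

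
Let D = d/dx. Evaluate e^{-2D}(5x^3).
5 x^{3} - 30 x^{2} + 60 x - 40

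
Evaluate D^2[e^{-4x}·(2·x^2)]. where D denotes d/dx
4 \left(8 x^{2} - 8 x + 1\right) e^{- 4 x}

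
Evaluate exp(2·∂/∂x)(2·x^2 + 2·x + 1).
2 x^{2} + 10 x + 13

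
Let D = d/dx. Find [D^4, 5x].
20D^{3}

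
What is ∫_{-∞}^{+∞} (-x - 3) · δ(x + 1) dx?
-2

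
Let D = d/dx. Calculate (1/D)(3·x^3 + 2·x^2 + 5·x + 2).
\frac{3 x^{4}}{4} + \frac{2 x^{3}}{3} + \frac{5 x^{2}}{2} + 2 x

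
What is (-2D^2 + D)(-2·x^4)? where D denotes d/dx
8 x^{2} \left(6 - x\right)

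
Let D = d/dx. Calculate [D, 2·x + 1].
2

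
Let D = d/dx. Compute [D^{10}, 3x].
30D^{9}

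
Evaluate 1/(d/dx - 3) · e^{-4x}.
- \frac{e^{- 4 x}}{7}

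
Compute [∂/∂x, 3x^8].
24 x^{7}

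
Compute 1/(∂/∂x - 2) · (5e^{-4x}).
- \frac{5 e^{- 4 x}}{6}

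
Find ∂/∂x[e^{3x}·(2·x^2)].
2 x \left(3 x + 2\right) e^{3 x}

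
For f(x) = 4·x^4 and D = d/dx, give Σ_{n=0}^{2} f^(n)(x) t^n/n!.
4 x^{2} \left(6 t^{2} + 4 t x + x^{2}\right)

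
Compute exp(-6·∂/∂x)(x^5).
x^{5} - 30 x^{4} + 360 x^{3} - 2160 x^{2} + 6480 x - 7776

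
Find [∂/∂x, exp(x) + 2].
e^{x}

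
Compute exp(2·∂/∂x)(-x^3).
- x^{3} - 6 x^{2} - 12 x - 8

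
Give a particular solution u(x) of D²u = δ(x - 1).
\frac{|x - 1|}{2}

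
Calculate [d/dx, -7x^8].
- 56 x^{7}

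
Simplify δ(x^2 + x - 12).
\frac{\delta(x - 3) + \delta(x + 4)}{7}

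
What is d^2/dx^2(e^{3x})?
9 e^{3 x}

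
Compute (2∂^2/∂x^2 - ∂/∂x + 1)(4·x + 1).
4 x - 3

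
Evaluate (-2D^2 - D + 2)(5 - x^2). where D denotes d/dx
- 2 x^{2} + 2 x + 14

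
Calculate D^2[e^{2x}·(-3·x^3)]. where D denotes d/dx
- 6 x \left(2 x^{2} + 6 x + 3\right) e^{2 x}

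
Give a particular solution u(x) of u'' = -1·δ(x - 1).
-\frac{|x - 1|}{2}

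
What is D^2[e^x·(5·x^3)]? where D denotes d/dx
5 x \left(x^{2} + 6 x + 6\right) e^{x}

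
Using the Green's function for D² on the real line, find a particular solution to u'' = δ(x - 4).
\frac{|x - 4|}{2}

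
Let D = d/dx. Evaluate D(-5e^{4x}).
- 20 e^{4 x}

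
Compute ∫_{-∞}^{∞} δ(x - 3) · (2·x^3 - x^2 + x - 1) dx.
47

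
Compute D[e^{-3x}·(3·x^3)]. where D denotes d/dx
9 x^{2} \left(1 - x\right) e^{- 3 x}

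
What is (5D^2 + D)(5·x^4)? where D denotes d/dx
20 x^{2} \left(x + 15\right)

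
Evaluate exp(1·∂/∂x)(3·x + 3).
3 x + 6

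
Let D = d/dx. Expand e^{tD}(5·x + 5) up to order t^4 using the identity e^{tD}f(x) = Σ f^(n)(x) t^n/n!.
5 t + 5 x + 5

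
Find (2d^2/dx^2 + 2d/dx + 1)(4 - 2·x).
- 2 x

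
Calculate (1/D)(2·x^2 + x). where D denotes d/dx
\frac{2 x^{3}}{3} + \frac{x^{2}}{2}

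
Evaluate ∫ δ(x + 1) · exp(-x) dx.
e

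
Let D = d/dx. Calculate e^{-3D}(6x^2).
6 x^{2} - 36 x + 54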